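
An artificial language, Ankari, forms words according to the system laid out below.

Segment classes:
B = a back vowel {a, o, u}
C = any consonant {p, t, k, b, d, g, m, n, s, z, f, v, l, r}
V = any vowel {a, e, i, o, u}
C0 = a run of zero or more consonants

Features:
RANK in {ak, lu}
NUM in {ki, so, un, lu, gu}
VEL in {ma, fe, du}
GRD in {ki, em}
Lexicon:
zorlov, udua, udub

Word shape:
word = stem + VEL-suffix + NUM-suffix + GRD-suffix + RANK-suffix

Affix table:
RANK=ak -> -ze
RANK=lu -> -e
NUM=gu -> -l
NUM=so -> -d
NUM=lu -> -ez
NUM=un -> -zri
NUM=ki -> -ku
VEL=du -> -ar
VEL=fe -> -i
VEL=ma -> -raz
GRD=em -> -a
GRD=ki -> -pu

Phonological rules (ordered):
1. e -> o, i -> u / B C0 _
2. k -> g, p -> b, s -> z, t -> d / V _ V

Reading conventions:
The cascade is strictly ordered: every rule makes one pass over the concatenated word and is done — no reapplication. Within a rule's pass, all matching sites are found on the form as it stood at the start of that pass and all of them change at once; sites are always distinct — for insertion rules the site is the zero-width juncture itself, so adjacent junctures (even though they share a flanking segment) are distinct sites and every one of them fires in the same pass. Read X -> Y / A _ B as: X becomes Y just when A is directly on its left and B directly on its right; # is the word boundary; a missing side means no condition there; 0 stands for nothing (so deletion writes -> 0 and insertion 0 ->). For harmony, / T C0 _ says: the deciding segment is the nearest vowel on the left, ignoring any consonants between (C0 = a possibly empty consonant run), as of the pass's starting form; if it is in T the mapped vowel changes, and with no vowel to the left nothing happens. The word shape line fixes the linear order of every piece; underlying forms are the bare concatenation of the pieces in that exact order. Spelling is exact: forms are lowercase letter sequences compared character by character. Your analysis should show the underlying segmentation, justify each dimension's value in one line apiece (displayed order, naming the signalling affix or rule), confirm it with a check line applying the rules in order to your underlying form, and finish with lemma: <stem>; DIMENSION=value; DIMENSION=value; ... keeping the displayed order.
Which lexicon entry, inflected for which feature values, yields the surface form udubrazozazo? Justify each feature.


underlying: udub-raz-ez-a-ze
RANK=ak - signalled by the affix -ze
NUM=lu - signalled by the affix -ez
VEL=ma - signalled by the affix -raz
GRD=em - signalled by the affix -a
check: udubrazezaze -> udubrazozazo -> udubrazozazo
lemma: udub; RANK=ak; NUM=lu; VEL=ma; GRD=em


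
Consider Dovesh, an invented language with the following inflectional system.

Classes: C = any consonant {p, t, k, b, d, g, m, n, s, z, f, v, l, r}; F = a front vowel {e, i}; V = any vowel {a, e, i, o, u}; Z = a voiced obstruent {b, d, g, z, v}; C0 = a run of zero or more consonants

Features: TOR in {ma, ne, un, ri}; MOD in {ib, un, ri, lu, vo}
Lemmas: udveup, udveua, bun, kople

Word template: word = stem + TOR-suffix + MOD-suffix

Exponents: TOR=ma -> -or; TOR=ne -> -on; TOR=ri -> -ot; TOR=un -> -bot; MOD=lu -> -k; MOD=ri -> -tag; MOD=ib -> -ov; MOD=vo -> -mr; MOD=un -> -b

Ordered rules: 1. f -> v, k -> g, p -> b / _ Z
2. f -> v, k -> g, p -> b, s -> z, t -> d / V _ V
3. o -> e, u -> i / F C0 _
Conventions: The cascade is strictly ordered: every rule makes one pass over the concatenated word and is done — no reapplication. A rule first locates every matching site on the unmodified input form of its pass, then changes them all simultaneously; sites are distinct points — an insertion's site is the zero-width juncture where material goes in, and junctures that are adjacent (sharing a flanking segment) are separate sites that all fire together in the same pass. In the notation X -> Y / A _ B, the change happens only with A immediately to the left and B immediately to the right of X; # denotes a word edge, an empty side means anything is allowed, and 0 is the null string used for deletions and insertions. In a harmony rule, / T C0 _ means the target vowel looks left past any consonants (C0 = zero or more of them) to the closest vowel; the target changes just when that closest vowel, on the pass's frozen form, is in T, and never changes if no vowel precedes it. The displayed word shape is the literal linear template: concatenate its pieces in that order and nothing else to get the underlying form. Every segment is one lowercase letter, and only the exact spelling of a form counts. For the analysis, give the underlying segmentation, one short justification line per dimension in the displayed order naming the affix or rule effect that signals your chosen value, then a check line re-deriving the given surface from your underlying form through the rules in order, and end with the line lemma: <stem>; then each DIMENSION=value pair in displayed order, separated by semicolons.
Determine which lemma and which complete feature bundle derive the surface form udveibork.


underlying: udveup-or-k
TOR=ma - signalled by the affix -or
MOD=lu - signalled by the affix -k
check: udveupork -> udveupork -> udveubork -> udveibork
lemma: udveup; TOR=ma; MOD=lu


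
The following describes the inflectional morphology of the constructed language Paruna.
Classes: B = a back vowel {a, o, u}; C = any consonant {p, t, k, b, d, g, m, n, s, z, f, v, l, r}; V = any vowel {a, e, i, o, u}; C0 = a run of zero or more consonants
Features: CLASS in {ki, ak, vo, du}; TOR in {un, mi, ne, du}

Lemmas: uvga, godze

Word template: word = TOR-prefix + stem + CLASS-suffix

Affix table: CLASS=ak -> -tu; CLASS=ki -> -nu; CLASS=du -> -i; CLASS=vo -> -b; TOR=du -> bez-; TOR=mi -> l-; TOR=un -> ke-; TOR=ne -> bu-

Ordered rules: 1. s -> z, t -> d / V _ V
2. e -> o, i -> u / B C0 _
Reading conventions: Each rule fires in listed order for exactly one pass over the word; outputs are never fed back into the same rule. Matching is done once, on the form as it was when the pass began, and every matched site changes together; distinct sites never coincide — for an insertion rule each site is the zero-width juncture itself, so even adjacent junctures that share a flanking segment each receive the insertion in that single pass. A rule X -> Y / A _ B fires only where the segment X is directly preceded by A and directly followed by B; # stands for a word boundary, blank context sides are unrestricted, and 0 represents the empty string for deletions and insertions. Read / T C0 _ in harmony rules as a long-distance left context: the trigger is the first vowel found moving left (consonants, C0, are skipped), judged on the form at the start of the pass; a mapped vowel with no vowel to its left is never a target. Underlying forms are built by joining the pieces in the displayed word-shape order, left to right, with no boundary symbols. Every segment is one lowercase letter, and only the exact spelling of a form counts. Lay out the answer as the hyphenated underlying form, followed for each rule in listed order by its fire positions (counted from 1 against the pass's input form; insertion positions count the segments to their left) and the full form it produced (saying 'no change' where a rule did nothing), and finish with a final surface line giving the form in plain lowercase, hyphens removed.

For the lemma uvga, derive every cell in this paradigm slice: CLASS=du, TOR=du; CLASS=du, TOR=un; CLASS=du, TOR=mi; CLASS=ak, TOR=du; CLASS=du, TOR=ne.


cell CLASS=du, TOR=du:
underlying: bez-uvga-i
1. s -> z, t -> d / V _ V: no change
2. e -> o, i -> u / B C0 _: fires at position(s) 8: bezuvgau
surface: bezuvgau

cell CLASS=du, TOR=un:
underlying: ke-uvga-i
1. s -> z, t -> d / V _ V: no change
2. e -> o, i -> u / B C0 _: fires at position(s) 7: keuvgau
surface: keuvgau

cell CLASS=du, TOR=mi:
underlying: l-uvga-i
1. s -> z, t -> d / V _ V: no change
2. e -> o, i -> u / B C0 _: fires at position(s) 6: luvgau
surface: luvgau

cell CLASS=ak, TOR=du:
underlying: bez-uvga-tu
1. s -> z, t -> d / V _ V: fires at position(s) 8: bezuvgadu
2. e -> o, i -> u / B C0 _: no change
surface: bezuvgadu

cell CLASS=du, TOR=ne:
underlying: bu-uvga-i
1. s -> z, t -> d / V _ V: no change
2. e -> o, i -> u / B C0 _: fires at position(s) 7: buuvgau
surface: buuvgau


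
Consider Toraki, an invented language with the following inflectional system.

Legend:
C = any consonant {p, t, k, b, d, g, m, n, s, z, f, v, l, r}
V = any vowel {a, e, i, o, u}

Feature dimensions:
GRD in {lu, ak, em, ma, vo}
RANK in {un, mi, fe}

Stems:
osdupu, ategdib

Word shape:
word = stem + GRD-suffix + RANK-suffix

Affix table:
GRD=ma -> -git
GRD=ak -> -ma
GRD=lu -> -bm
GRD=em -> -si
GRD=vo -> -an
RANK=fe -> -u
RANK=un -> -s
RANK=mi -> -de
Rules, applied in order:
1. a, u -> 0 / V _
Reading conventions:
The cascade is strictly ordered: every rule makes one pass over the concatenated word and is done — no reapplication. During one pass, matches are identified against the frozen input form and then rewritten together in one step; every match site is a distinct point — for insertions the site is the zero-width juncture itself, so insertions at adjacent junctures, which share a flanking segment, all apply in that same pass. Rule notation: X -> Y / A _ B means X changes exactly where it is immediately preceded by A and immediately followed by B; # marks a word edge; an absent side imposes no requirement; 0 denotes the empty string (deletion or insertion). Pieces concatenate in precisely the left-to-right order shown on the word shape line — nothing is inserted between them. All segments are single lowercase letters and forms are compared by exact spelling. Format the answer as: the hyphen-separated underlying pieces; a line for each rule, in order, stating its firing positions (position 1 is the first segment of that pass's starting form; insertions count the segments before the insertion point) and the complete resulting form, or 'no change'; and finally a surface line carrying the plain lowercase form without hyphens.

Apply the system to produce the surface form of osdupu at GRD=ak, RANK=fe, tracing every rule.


underlying: osdupu-ma-u
1. a, u -> 0 / V _: fires at position(s) 9: osdupuma
surface: osdupuma


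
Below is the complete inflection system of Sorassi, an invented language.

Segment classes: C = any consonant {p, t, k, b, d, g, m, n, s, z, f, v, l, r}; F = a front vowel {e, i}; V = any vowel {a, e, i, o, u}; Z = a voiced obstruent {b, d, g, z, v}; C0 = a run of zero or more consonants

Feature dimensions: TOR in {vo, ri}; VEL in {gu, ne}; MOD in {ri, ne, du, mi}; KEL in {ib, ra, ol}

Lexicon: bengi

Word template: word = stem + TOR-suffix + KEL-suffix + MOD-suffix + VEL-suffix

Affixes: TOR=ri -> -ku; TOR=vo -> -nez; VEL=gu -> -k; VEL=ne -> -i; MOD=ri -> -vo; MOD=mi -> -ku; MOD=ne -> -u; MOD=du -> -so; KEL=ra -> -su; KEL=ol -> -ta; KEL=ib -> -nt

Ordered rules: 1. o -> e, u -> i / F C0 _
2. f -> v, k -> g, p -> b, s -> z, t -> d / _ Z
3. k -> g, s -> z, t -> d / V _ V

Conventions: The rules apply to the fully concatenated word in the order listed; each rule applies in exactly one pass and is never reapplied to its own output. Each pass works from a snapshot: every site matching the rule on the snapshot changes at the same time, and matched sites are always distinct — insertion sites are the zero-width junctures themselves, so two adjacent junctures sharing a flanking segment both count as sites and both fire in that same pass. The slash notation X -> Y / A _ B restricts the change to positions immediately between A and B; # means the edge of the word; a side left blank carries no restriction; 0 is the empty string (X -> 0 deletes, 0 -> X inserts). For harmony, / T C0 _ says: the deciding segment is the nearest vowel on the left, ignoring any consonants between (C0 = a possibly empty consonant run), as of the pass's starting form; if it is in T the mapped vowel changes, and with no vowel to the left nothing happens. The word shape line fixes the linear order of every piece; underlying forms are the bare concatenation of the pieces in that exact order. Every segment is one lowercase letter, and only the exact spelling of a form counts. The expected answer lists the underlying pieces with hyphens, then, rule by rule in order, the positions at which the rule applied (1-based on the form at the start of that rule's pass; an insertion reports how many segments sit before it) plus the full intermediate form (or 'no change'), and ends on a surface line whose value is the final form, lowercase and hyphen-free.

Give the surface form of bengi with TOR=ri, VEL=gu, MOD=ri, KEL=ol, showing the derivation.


underlying: bengi-ku-ta-vo-k
1. o -> e, u -> i / F C0 _: fires at position(s) 7: bengikitavok
2. f -> v, k -> g, p -> b, s -> z, t -> d / _ Z: no change
3. k -> g, s -> z, t -> d / V _ V: fires at position(s) 6, 8: bengigidavok
surface: bengigidavok


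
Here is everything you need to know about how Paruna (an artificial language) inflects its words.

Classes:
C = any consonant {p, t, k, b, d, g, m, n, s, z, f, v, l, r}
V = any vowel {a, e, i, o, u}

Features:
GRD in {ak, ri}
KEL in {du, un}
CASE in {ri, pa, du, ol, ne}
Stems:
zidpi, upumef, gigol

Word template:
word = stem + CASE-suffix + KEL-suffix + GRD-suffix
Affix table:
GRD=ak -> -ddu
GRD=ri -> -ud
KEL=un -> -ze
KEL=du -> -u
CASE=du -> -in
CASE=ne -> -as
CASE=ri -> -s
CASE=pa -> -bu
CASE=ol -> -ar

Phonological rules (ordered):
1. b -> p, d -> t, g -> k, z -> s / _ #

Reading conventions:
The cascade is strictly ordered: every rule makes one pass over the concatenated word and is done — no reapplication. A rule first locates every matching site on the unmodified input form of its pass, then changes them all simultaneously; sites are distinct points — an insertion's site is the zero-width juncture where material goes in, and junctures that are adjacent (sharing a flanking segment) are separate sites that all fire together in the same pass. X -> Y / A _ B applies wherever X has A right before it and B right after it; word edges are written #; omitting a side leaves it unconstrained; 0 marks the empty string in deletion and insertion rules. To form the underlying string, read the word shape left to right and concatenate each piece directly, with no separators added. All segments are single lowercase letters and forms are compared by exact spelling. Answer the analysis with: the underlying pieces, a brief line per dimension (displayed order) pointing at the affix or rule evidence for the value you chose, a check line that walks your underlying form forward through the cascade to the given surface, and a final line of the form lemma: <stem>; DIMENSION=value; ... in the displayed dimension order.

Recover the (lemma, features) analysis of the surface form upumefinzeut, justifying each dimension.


underlying: upumef-in-ze-ud
GRD=ri - signalled by the affix -ud
KEL=un - signalled by the affix -ze
CASE=du - signalled by the affix -in
check: upumefinzeud -> upumefinzeut
lemma: upumef; GRD=ri; KEL=un; CASE=du


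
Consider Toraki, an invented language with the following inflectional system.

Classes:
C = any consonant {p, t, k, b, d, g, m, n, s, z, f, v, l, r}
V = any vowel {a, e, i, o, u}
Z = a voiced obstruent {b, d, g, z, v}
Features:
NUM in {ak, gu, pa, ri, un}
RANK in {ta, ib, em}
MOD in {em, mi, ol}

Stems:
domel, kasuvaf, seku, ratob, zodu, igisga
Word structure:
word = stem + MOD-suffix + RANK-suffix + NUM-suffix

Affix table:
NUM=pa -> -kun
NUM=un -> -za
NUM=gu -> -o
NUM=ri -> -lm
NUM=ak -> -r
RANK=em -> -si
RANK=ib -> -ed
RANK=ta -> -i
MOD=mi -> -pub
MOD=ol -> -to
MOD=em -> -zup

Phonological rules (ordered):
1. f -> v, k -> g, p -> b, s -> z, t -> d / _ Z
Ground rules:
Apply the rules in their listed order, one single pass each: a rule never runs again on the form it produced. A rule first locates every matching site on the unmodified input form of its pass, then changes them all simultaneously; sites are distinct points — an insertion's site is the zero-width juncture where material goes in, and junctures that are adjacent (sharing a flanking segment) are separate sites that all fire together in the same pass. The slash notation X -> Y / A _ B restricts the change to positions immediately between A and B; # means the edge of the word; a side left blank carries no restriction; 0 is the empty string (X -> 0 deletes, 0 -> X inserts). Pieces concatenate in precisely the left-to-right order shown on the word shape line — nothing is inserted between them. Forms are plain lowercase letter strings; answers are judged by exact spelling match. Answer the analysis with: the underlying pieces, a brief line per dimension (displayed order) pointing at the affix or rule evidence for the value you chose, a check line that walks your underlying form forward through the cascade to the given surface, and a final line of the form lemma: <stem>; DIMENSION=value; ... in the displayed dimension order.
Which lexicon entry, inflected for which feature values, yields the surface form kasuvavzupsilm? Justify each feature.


underlying: kasuvaf-zup-si-lm
NUM=ri - signalled by the affix -lm
RANK=em - signalled by the affix -si
MOD=em - signalled by the affix -zup
check: kasuvafzupsilm -> kasuvavzupsilm
lemma: kasuvaf; NUM=ri; RANK=em; MOD=em


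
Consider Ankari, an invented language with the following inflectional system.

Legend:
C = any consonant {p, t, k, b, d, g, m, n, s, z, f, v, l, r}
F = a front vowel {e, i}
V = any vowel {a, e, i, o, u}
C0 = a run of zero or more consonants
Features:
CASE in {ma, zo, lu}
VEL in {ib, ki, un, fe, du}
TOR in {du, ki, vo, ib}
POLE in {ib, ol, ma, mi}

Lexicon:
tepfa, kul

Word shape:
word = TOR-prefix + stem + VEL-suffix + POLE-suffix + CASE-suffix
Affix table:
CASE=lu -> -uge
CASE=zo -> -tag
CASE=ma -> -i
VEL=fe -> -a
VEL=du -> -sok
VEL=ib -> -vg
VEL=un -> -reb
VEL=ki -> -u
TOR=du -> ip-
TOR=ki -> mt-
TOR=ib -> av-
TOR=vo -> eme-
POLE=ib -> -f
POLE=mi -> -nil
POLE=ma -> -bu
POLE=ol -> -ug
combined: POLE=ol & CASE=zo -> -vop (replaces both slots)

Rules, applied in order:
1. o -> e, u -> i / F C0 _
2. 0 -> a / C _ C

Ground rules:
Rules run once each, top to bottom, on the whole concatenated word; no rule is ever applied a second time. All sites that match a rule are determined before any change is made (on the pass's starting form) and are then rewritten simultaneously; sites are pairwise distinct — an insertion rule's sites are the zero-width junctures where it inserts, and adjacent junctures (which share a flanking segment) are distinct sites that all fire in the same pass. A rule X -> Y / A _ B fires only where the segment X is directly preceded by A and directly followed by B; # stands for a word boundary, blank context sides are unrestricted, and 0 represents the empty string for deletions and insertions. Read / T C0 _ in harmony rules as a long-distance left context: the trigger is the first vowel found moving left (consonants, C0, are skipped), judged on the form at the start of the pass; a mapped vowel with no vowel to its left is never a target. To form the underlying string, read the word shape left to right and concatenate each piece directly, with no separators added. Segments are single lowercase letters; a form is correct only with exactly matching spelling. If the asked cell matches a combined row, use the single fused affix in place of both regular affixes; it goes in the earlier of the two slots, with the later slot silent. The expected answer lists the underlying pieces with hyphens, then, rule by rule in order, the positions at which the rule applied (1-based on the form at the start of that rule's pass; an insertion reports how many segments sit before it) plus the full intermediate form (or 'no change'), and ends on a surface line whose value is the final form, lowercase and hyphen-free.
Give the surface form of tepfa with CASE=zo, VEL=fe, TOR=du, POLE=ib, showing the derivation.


underlying: ip-tepfa-a-f-tag
1. o -> e, u -> i / F C0 _: no change
2. 0 -> a / C _ C: inserts after position(s) 2, 5, 9: ipatepafaafatag
surface: ipatepafaafatag


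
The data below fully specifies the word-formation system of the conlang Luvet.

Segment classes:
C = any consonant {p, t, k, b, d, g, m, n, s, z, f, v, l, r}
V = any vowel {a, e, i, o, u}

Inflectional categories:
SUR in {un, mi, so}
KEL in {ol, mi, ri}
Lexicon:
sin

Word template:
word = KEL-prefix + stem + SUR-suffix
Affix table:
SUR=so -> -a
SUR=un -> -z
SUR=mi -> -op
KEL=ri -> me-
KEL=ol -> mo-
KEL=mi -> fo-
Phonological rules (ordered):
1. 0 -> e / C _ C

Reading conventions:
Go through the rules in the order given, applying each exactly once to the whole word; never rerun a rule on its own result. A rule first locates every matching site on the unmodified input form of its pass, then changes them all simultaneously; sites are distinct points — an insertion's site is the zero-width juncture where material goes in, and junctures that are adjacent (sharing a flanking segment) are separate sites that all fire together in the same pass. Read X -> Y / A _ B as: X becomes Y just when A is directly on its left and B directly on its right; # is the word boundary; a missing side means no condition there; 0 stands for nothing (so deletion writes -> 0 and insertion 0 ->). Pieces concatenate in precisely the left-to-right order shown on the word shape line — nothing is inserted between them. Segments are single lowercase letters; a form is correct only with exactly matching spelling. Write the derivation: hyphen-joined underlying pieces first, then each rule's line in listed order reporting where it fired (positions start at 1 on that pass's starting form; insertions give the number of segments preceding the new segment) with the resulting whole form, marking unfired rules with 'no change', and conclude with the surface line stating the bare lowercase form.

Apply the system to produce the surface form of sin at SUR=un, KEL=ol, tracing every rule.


underlying: mo-sin-z
1. 0 -> e / C _ C: inserts after position(s) 5: mosinez
surface: mosinez


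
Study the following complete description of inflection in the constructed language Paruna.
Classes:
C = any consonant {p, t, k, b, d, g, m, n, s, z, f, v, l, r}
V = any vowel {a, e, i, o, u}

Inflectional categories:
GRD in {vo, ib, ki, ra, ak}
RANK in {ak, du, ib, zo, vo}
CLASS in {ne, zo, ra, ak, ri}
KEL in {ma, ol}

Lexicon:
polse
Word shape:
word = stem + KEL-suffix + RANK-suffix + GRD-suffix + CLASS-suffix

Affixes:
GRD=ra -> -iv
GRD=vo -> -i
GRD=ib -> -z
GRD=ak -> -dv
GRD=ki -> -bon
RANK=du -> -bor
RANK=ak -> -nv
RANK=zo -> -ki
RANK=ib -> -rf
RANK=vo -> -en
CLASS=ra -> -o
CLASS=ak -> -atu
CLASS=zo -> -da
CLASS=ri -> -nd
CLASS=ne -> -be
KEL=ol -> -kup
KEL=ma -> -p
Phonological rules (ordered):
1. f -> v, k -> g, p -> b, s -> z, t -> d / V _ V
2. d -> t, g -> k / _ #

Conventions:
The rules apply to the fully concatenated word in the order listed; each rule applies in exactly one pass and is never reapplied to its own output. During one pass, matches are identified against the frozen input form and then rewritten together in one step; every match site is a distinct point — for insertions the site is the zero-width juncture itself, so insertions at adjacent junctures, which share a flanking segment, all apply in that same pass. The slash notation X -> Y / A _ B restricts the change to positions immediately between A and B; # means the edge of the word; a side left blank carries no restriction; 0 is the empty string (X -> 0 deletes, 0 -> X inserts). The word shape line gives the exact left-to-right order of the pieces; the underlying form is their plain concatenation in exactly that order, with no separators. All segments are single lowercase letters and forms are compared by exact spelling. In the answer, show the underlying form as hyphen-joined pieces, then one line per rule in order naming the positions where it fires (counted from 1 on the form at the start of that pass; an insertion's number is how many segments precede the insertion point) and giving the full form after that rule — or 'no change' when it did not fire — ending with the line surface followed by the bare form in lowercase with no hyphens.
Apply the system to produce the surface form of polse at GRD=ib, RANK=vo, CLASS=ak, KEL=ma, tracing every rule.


underlying: polse-p-en-z-atu
1. f -> v, k -> g, p -> b, s -> z, t -> d / V _ V: fires at position(s) 6, 11: polsebenzadu
2. d -> t, g -> k / _ #: no change
surface: polsebenzadu


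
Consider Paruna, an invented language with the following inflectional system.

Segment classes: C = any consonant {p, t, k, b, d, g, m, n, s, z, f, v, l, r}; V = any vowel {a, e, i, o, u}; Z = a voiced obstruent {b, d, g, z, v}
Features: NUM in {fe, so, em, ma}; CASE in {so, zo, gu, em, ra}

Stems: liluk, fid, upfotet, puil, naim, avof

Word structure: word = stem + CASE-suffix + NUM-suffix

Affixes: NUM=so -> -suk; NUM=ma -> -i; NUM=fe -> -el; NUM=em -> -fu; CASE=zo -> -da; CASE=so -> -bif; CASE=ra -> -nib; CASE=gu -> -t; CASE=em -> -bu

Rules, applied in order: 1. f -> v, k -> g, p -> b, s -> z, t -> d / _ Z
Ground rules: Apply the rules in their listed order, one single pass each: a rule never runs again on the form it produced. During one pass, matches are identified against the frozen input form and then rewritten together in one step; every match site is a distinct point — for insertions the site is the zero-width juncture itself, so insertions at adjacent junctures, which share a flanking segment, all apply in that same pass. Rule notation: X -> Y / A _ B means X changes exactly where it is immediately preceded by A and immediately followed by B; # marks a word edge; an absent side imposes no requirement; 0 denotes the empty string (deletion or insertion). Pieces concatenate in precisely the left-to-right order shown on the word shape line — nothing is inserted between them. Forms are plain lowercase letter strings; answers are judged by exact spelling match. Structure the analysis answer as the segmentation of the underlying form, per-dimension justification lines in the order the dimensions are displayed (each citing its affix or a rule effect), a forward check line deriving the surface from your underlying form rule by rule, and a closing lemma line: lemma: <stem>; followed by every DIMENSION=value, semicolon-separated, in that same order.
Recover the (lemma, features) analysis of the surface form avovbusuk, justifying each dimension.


underlying: avof-bu-suk
NUM=so - signalled by the affix -suk
CASE=em - signalled by the affix -bu
check: avofbusuk -> avovbusuk
lemma: avof; NUM=so; CASE=em


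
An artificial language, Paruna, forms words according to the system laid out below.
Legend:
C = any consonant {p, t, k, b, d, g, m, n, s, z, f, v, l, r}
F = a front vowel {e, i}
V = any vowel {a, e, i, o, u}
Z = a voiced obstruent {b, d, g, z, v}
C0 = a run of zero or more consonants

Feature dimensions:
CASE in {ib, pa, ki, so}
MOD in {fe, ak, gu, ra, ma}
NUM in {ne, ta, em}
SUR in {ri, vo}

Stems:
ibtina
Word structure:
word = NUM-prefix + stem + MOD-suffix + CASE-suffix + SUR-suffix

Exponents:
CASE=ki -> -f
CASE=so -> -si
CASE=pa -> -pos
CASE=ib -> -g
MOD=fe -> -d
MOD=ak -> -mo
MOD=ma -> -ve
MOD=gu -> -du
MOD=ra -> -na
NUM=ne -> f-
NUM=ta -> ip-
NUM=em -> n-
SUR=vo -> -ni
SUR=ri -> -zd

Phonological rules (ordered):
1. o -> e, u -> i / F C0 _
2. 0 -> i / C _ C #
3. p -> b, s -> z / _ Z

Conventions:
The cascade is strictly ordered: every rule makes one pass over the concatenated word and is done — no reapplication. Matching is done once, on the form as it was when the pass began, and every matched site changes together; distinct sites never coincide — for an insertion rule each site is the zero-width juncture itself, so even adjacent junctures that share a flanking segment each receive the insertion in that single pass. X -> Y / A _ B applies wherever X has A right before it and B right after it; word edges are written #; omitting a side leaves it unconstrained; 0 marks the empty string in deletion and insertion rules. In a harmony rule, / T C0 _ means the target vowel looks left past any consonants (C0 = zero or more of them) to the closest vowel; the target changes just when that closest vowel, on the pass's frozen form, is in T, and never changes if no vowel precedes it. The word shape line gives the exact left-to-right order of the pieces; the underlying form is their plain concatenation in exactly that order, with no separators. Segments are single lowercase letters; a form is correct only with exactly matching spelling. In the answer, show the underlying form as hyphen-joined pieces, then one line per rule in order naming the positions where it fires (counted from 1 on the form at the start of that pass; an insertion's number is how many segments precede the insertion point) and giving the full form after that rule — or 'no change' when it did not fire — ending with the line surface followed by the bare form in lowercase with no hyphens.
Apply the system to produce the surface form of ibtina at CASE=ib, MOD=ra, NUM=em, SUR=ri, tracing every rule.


underlying: n-ibtina-na-g-zd
1. o -> e, u -> i / F C0 _: no change
2. 0 -> i / C _ C #: inserts after position(s) 11: nibtinanagzid
3. p -> b, s -> z / _ Z: no change
surface: nibtinanagzid


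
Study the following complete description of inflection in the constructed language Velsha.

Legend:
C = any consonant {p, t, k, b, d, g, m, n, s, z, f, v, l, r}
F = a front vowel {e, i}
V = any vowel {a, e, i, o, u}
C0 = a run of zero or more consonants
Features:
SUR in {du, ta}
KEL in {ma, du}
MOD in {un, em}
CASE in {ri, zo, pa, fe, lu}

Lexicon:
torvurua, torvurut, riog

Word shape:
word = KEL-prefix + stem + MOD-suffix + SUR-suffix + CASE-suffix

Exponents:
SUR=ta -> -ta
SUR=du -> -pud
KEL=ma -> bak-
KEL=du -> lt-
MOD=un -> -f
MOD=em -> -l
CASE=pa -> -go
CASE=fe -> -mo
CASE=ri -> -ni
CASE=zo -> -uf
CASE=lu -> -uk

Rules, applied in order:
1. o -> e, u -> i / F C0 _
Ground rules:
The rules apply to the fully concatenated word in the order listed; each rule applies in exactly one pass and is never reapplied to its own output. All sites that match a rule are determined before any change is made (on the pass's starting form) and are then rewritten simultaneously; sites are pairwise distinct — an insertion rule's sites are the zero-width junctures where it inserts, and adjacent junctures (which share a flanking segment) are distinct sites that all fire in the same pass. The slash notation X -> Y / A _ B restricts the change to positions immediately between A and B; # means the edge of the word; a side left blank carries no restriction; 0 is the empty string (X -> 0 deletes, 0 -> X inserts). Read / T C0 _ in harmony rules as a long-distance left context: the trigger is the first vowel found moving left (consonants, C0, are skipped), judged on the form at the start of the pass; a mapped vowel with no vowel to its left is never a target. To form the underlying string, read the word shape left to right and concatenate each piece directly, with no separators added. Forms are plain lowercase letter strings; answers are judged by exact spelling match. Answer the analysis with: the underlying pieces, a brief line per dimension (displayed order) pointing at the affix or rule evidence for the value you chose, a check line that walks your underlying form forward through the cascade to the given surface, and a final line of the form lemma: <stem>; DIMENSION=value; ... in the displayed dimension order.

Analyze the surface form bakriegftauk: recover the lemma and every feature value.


underlying: bak-riog-f-ta-uk
SUR=ta - signalled by the affix -ta
KEL=ma - signalled by the affix bak-
MOD=un - signalled by the affix -f
CASE=lu - signalled by the affix -uk
check: bakriogftauk -> bakriegftauk
lemma: riog; SUR=ta; KEL=ma; MOD=un; CASE=lu


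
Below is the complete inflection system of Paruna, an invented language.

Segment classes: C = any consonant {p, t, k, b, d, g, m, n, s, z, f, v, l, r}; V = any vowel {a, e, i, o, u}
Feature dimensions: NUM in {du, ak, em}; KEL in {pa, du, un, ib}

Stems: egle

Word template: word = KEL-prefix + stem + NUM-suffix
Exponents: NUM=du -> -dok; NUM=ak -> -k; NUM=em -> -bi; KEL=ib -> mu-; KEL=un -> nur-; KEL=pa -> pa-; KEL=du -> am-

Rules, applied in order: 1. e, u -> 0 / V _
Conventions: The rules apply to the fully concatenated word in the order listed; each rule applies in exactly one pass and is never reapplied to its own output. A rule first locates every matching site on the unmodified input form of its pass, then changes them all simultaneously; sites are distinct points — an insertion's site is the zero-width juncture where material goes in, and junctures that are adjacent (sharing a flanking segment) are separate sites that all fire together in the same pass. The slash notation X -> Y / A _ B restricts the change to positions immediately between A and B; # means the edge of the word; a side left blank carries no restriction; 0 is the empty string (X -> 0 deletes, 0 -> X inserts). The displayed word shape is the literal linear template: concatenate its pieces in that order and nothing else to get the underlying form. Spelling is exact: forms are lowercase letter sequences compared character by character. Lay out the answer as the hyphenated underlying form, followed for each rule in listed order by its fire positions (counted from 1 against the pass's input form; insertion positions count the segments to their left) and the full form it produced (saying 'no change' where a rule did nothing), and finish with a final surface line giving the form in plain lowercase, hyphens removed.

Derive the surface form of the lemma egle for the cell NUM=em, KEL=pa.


underlying: pa-egle-bi
1. e, u -> 0 / V _: fires at position(s) 3: paglebi
surface: paglebi


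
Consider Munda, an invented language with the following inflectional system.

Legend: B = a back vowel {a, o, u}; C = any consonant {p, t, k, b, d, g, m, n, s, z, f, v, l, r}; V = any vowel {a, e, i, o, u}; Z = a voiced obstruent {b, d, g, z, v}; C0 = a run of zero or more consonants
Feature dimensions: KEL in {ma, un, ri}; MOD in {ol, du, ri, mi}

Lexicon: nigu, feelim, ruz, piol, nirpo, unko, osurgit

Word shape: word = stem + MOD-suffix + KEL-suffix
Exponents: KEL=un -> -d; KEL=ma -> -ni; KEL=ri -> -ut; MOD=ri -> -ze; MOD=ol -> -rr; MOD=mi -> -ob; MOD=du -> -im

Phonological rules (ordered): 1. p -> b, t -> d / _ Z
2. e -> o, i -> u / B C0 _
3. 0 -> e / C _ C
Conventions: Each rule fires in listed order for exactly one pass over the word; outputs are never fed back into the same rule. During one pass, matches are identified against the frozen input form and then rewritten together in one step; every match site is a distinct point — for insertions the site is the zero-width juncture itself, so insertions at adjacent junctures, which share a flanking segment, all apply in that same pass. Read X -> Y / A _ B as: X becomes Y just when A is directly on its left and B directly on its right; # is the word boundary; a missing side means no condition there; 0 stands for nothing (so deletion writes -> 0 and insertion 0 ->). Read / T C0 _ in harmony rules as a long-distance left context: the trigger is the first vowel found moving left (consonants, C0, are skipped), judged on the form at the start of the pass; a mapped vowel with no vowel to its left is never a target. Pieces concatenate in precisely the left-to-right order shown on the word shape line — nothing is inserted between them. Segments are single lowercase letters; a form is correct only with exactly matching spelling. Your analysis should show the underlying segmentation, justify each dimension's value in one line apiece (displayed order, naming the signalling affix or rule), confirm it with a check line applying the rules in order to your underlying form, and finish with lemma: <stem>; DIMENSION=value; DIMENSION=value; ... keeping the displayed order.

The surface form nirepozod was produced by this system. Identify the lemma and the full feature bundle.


underlying: nirpo-ze-d
KEL=un - signalled by the affix -d
MOD=ri - signalled by the affix -ze
check: nirpozed -> nirpozed -> nirpozod -> nirepozod
lemma: nirpo; KEL=un; MOD=ri


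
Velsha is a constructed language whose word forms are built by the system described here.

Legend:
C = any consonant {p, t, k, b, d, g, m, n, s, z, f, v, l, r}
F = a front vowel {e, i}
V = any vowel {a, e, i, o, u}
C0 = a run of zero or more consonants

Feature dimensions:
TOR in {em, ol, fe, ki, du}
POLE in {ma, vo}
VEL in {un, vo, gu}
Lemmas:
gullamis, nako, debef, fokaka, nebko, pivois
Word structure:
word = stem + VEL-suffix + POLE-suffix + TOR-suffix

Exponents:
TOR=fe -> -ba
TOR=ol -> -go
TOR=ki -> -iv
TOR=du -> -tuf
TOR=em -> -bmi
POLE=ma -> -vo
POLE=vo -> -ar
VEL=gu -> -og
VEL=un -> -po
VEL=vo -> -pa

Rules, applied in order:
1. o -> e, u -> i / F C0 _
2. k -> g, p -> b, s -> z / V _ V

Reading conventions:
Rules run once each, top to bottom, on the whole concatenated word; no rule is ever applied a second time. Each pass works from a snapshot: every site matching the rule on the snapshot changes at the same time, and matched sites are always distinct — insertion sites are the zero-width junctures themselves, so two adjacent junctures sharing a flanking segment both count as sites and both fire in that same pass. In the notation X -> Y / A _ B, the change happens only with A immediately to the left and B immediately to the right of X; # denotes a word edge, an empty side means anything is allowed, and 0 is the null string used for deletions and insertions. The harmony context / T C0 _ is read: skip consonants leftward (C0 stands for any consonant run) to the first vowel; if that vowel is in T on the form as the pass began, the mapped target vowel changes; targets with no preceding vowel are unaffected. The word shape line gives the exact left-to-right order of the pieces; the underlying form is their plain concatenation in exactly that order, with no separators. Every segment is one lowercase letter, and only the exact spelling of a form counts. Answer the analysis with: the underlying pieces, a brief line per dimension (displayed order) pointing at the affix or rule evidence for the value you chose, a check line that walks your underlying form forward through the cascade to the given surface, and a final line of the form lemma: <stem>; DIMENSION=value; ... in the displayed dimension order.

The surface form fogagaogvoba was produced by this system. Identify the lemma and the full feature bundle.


underlying: fokaka-og-vo-ba
TOR=fe - signalled by the affix -ba
POLE=ma - signalled by the affix -vo
VEL=gu - signalled by the affix -og
check: fokakaogvoba -> fokakaogvoba -> fogagaogvoba
lemma: fokaka; TOR=fe; POLE=ma; VEL=gu


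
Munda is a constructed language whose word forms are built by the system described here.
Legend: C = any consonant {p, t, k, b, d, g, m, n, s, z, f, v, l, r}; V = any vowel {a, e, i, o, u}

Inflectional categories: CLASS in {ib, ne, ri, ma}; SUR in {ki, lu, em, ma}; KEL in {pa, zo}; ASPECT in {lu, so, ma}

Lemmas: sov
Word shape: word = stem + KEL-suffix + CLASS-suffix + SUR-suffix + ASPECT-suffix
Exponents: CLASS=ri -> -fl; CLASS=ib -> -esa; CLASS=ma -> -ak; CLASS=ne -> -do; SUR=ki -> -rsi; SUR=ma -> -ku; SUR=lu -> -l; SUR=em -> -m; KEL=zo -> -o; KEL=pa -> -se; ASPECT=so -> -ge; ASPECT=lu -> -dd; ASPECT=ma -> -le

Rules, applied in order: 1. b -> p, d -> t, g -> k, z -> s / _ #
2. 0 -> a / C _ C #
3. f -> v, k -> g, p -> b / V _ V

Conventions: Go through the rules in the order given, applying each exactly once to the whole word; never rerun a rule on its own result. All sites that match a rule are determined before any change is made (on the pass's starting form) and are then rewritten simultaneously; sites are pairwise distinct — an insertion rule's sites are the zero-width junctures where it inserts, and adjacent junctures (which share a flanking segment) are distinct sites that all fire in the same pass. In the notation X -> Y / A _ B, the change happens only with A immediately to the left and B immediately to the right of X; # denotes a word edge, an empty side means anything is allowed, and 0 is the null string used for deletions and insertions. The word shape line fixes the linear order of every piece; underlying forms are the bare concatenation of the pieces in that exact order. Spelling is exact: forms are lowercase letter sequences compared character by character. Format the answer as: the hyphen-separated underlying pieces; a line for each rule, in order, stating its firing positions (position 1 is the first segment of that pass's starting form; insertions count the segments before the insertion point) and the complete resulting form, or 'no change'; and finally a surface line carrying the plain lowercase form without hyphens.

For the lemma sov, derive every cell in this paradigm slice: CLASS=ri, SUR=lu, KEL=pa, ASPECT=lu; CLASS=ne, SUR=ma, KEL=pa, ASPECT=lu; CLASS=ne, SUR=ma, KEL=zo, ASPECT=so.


cell CLASS=ri, SUR=lu, KEL=pa, ASPECT=lu:
underlying: sov-se-fl-l-dd
1. b -> p, d -> t, g -> k, z -> s / _ #: fires at position(s) 10: sovseflldt
2. 0 -> a / C _ C #: inserts after position(s) 9: sovseflldat
3. f -> v, k -> g, p -> b / V _ V: no change
surface: sovseflldat

cell CLASS=ne, SUR=ma, KEL=pa, ASPECT=lu:
underlying: sov-se-do-ku-dd
1. b -> p, d -> t, g -> k, z -> s / _ #: fires at position(s) 11: sovsedokudt
2. 0 -> a / C _ C #: inserts after position(s) 10: sovsedokudat
3. f -> v, k -> g, p -> b / V _ V: fires at position(s) 8: sovsedogudat
surface: sovsedogudat

cell CLASS=ne, SUR=ma, KEL=zo, ASPECT=so:
underlying: sov-o-do-ku-ge
1. b -> p, d -> t, g -> k, z -> s / _ #: no change
2. 0 -> a / C _ C #: no change
3. f -> v, k -> g, p -> b / V _ V: fires at position(s) 7: sovodoguge
surface: sovodoguge
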